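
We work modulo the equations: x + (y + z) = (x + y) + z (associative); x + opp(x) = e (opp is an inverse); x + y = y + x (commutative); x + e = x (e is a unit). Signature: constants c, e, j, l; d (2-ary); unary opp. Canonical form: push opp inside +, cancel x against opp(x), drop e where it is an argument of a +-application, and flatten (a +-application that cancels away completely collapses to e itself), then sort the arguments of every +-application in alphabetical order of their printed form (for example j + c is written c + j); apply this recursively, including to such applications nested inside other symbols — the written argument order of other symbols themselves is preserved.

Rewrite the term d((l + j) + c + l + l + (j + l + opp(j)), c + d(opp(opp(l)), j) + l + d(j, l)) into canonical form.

Answer: d(c + j + l + l + l + l, c + d(j, l) + d(l, j) + l)

Derivation:
Work inside:  (l + j) + c + l + l + (j + l + opp(j))
Combine occurrences:  l + l + l + l + j + c
Sort arguments:  c + j + l + l + l + l
Put back:  d(c + j + l + l + l + l, c + d(j, l) + d(l, j) + l)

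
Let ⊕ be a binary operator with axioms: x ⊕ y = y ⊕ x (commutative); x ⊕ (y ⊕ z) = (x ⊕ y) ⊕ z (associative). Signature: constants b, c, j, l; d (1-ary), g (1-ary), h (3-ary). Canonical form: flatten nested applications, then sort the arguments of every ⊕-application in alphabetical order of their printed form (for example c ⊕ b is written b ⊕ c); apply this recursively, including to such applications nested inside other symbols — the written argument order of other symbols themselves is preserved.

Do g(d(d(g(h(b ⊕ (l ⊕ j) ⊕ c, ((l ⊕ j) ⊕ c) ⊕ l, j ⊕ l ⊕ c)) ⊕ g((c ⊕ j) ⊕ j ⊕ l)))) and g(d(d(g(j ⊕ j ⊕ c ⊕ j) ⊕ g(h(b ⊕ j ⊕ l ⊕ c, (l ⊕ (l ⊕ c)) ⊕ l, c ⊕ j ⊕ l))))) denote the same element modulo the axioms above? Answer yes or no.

Answer: no — g(d(d(g(c ⊕ j ⊕ j ⊕ l) ⊕ g(h(b ⊕ c ⊕ j ⊕ l, c ⊕ j ⊕ l ⊕ l, c ⊕ j ⊕ l))))) vs g(d(d(g(c ⊕ j ⊕ j ⊕ j) ⊕ g(h(b ⊕ c ⊕ j ⊕ l, c ⊕ l ⊕ l ⊕ l, c ⊕ j ⊕ l)))))

Derivation:
Left:  g(d(d(g(h(b ⊕ (l ⊕ j) ⊕ c, ((l ⊕ j) ⊕ c) ⊕ l, j ⊕ l ⊕ c)) ⊕ g((c ⊕ j) ⊕ j ⊕ l))))
  Work inside:  g(h(b ⊕ (l ⊕ j) ⊕ c, ((l ⊕ j) ⊕ c) ⊕ l, j ⊕ l ⊕ c)) ⊕ g((c ⊕ j) ⊕ j ⊕ l)
  Canonicalize subterm:  g(h(b ⊕ (l ⊕ j) ⊕ c, ((l ⊕ j) ⊕ c) ⊕ l, j ⊕ l ⊕ c))  →  g(h(b ⊕ c ⊕ j ⊕ l, c ⊕ j ⊕ l ⊕ l, c ⊕ j ⊕ l))
  Simplify inside:  g((c ⊕ j) ⊕ j ⊕ l)  →  g(c ⊕ j ⊕ j ⊕ l)
  Order the arguments:  g(c ⊕ j ⊕ j ⊕ l) ⊕ g(h(b ⊕ c ⊕ j ⊕ l, c ⊕ j ⊕ l ⊕ l, c ⊕ j ⊕ l))
  Rebuild:  g(d(d(g(c ⊕ j ⊕ j ⊕ l) ⊕ g(h(b ⊕ c ⊕ j ⊕ l, c ⊕ j ⊕ l ⊕ l, c ⊕ j ⊕ l)))))
Right:  g(d(d(g(j ⊕ j ⊕ c ⊕ j) ⊕ g(h(b ⊕ j ⊕ l ⊕ c, (l ⊕ (l ⊕ c)) ⊕ l, c ⊕ j ⊕ l)))))
  Work inside:  g(j ⊕ j ⊕ c ⊕ j) ⊕ g(h(b ⊕ j ⊕ l ⊕ c, (l ⊕ (l ⊕ c)) ⊕ l, c ⊕ j ⊕ l))
  Inside:  g(j ⊕ j ⊕ c ⊕ j)  →  g(c ⊕ j ⊕ j ⊕ j)
  Canonicalize subterm:  g(h(b ⊕ j ⊕ l ⊕ c, (l ⊕ (l ⊕ c)) ⊕ l, c ⊕ j ⊕ l))  →  g(h(b ⊕ c ⊕ j ⊕ l, c ⊕ l ⊕ l ⊕ l, c ⊕ j ⊕ l))
  Sort arguments:  g(c ⊕ j ⊕ j ⊕ j) ⊕ g(h(b ⊕ c ⊕ j ⊕ l, c ⊕ l ⊕ l ⊕ l, c ⊕ j ⊕ l))
  Put back:  g(d(d(g(c ⊕ j ⊕ j ⊕ j) ⊕ g(h(b ⊕ c ⊕ j ⊕ l, c ⊕ l ⊕ l ⊕ l, c ⊕ j ⊕ l)))))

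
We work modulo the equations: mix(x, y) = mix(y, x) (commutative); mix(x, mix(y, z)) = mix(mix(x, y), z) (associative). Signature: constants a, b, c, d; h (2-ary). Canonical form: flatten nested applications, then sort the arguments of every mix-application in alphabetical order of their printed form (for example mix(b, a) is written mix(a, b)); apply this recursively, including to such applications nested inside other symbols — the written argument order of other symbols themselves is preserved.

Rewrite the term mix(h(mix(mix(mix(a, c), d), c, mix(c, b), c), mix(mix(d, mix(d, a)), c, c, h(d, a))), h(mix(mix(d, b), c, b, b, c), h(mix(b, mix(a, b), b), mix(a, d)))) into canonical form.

Simplify inside:  h(mix(mix(mix(a, c), d), c, mix(c, b), c), mix(mix(d, mix(d, a)), c, c, h(d, a)))  →  h(mix(a, b, c, c, c, c, d), mix(a, c, c, d, d, h(d, a)))
Inside:  h(mix(mix(d, b), c, b, b, c), h(mix(b, mix(a, b), b), mix(a, d)))  →  h(mix(b, b, b, c, c, d), h(mix(a, b, b, b), mix(a, d)))
Sort:  mix(h(mix(a, b, c, c, c, c, d), mix(a, c, c, d, d, h(d, a))), h(mix(b, b, b, c, c, d), h(mix(a, b, b, b), mix(a, d))))

Answer: mix(h(mix(a, b, c, c, c, c, d), mix(a, c, c, d, d, h(d, a))), h(mix(b, b, b, c, c, d), h(mix(a, b, b, b), mix(a, d))))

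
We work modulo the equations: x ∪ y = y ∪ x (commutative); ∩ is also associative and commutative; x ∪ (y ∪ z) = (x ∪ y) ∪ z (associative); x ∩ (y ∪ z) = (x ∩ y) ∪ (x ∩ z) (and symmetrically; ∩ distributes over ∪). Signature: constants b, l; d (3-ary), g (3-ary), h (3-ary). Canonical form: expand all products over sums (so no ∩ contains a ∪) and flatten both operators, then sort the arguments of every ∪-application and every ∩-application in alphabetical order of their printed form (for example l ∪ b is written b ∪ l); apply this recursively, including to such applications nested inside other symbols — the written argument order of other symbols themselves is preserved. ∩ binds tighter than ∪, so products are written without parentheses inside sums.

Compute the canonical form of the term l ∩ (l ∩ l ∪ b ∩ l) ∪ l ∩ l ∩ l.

Distribute:  l ∩ l ∩ l ∪ b ∩ l ∩ l ∪ l ∩ l ∩ l
Sort arguments:  b ∩ l ∩ l ∪ l ∩ l ∩ l ∪ l ∩ l ∩ l

Answer: b ∩ l ∩ l ∪ l ∩ l ∩ l ∪ l ∩ l ∩ l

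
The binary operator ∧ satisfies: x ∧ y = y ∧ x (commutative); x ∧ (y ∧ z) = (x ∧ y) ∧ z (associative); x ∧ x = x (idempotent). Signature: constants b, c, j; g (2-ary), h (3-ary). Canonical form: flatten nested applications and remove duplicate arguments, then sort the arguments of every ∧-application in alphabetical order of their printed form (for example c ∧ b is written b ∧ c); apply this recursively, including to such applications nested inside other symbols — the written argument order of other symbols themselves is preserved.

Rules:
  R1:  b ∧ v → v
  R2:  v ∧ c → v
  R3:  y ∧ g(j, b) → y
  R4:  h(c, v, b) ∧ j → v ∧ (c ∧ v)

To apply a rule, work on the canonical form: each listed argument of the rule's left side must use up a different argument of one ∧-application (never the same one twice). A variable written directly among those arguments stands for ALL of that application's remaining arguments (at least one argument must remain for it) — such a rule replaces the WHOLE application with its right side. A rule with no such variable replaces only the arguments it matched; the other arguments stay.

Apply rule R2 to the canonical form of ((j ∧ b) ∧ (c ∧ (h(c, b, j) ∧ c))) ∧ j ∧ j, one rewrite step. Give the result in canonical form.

Answer: b ∧ h(c, b, j) ∧ j

Derivation:
Canonical form:  b ∧ c ∧ h(c, b, j) ∧ j
Match R2:  consume c;  v := b ∧ h(c, b, j) ∧ j
The variable takes the whole remainder — replace the entire application.
Giving:  b ∧ h(c, b, j) ∧ j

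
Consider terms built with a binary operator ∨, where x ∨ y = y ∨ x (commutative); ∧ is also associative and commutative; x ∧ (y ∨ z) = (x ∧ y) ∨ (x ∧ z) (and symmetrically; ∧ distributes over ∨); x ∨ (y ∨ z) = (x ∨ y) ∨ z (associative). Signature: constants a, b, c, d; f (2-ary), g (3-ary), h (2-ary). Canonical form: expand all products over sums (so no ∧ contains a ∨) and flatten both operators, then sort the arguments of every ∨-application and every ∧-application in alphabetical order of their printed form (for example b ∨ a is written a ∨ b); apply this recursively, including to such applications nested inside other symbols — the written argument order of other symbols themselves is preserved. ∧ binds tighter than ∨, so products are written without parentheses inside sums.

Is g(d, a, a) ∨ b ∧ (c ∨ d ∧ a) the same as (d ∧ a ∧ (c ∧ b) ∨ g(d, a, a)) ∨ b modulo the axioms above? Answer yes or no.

Left:  g(d, a, a) ∨ b ∧ (c ∨ d ∧ a)
  Distribute:  g(d, a, a) ∨ b ∧ c ∨ a ∧ b ∧ d
  Sort:  a ∧ b ∧ d ∨ b ∧ c ∨ g(d, a, a)
Right:  (d ∧ a ∧ (c ∧ b) ∨ g(d, a, a)) ∨ b
  Merge nested applications:  a ∧ b ∧ c ∧ d ∨ g(d, a, a) ∨ b
  Sort:  a ∧ b ∧ c ∧ d ∨ b ∨ g(d, a, a)

Answer: no — a ∧ b ∧ d ∨ b ∧ c ∨ g(d, a, a) vs a ∧ b ∧ c ∧ d ∨ b ∨ g(d, a, a)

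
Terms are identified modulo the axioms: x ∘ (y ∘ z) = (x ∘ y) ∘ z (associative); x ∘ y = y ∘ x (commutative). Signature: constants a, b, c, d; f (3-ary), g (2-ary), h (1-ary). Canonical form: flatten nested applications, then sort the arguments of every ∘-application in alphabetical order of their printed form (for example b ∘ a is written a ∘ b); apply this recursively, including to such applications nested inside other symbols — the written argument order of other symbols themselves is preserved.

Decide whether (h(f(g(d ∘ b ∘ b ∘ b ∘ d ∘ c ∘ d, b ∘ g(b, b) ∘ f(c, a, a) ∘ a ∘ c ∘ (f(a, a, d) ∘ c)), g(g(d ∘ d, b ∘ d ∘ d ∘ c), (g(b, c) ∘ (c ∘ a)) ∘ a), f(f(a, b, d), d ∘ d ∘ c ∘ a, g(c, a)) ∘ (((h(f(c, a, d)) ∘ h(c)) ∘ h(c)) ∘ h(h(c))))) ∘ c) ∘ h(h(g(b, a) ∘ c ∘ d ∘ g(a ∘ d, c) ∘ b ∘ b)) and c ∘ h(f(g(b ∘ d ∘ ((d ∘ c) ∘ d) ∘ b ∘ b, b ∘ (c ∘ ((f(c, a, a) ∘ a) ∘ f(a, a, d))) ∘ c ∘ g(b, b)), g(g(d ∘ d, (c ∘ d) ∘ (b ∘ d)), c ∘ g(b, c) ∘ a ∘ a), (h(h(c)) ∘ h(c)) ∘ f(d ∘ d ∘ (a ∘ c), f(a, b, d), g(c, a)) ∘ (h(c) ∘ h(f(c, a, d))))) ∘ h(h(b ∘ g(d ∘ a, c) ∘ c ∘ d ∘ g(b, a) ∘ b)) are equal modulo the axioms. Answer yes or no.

Answer: no — c ∘ h(f(g(b ∘ b ∘ b ∘ c ∘ d ∘ d ∘ d, a ∘ b ∘ c ∘ c ∘ f(a, a, d) ∘ f(c, a, a) ∘ g(b, b)), g(g(d ∘ d, b ∘ c ∘ d ∘ d), a ∘ a ∘ c ∘ g(b, c)), f(f(a, b, d), a ∘ c ∘ d ∘ d, g(c, a)) ∘ h(c) ∘ h(c) ∘ h(f(c, a, d)) ∘ h(h(c)))) ∘ h(h(b ∘ b ∘ c ∘ d ∘ g(a ∘ d, c) ∘ g(b, a))) vs c ∘ h(f(g(b ∘ b ∘ b ∘ c ∘ d ∘ d ∘ d, a ∘ b ∘ c ∘ c ∘ f(a, a, d) ∘ f(c, a, a) ∘ g(b, b)), g(g(d ∘ d, b ∘ c ∘ d ∘ d), a ∘ a ∘ c ∘ g(b, c)), f(a ∘ c ∘ d ∘ d, f(a, b, d), g(c, a)) ∘ h(c) ∘ h(c) ∘ h(f(c, a, d)) ∘ h(h(c)))) ∘ h(h(b ∘ b ∘ c ∘ d ∘ g(a ∘ d, c) ∘ g(b, a)))

Derivation:
Left:  (h(f(g(d ∘ b ∘ b ∘ b ∘ d ∘ c ∘ d, b ∘ g(b, b) ∘ f(c, a, a) ∘ a ∘ c ∘ (f(a, a, d) ∘ c)), g(g(d ∘ d, b ∘ d ∘ d ∘ c), (g(b, c) ∘ (c ∘ a)) ∘ a), f(f(a, b, d), d ∘ d ∘ c ∘ a, g(c, a)) ∘ (((h(f(c, a, d)) ∘ h(c)) ∘ h(c)) ∘ h(h(c))))) ∘ c) ∘ h(h(g(b, a) ∘ c ∘ d ∘ g(a ∘ d, c) ∘ b ∘ b))
  Merge nested applications:  h(f(g(d ∘ b ∘ b ∘ b ∘ d ∘ c ∘ d, b ∘ g(b, b) ∘ f(c, a, a) ∘ a ∘ c ∘ (f(a, a, d) ∘ c)), g(g(d ∘ d, b ∘ d ∘ d ∘ c), (g(b, c) ∘ (c ∘ a)) ∘ a), f(f(a, b, d), d ∘ d ∘ c ∘ a, g(c, a)) ∘ (((h(f(c, a, d)) ∘ h(c)) ∘ h(c)) ∘ h(h(c))))) ∘ c ∘ h(h(g(b, a) ∘ c ∘ d ∘ g(a ∘ d, c) ∘ b ∘ b))
  Simplify inside:  h(f(g(d ∘ b ∘ b ∘ b ∘ d ∘ c ∘ d, b ∘ g(b, b) ∘ f(c, a, a) ∘ a ∘ c ∘ (f(a, a, d) ∘ c)), g(g(d ∘ d, b ∘ d ∘ d ∘ c), (g(b, c) ∘ (c ∘ a)) ∘ a), f(f(a, b, d), d ∘ d ∘ c ∘ a, g(c, a)) ∘ (((h(f(c, a, d)) ∘ h(c)) ∘ h(c)) ∘ h(h(c)))))  →  h(f(g(b ∘ b ∘ b ∘ c ∘ d ∘ d ∘ d, a ∘ b ∘ c ∘ c ∘ f(a, a, d) ∘ f(c, a, a) ∘ g(b, b)), g(g(d ∘ d, b ∘ c ∘ d ∘ d), a ∘ a ∘ c ∘ g(b, c)), f(f(a, b, d), a ∘ c ∘ d ∘ d, g(c, a)) ∘ h(c) ∘ h(c) ∘ h(f(c, a, d)) ∘ h(h(c))))
  Canonicalize subterm:  h(h(g(b, a) ∘ c ∘ d ∘ g(a ∘ d, c) ∘ b ∘ b))  →  h(h(b ∘ b ∘ c ∘ d ∘ g(a ∘ d, c) ∘ g(b, a)))
  Sort arguments:  c ∘ h(f(g(b ∘ b ∘ b ∘ c ∘ d ∘ d ∘ d, a ∘ b ∘ c ∘ c ∘ f(a, a, d) ∘ f(c, a, a) ∘ g(b, b)), g(g(d ∘ d, b ∘ c ∘ d ∘ d), a ∘ a ∘ c ∘ g(b, c)), f(f(a, b, d), a ∘ c ∘ d ∘ d, g(c, a)) ∘ h(c) ∘ h(c) ∘ h(f(c, a, d)) ∘ h(h(c)))) ∘ h(h(b ∘ b ∘ c ∘ d ∘ g(a ∘ d, c) ∘ g(b, a)))
Right:  c ∘ h(f(g(b ∘ d ∘ ((d ∘ c) ∘ d) ∘ b ∘ b, b ∘ (c ∘ ((f(c, a, a) ∘ a) ∘ f(a, a, d))) ∘ c ∘ g(b, b)), g(g(d ∘ d, (c ∘ d) ∘ (b ∘ d)), c ∘ g(b, c) ∘ a ∘ a), (h(h(c)) ∘ h(c)) ∘ f(d ∘ d ∘ (a ∘ c), f(a, b, d), g(c, a)) ∘ (h(c) ∘ h(f(c, a, d))))) ∘ h(h(b ∘ g(d ∘ a, c) ∘ c ∘ d ∘ g(b, a) ∘ b))
  Simplify inside:  h(f(g(b ∘ d ∘ ((d ∘ c) ∘ d) ∘ b ∘ b, b ∘ (c ∘ ((f(c, a, a) ∘ a) ∘ f(a, a, d))) ∘ c ∘ g(b, b)), g(g(d ∘ d, (c ∘ d) ∘ (b ∘ d)), c ∘ g(b, c) ∘ a ∘ a), (h(h(c)) ∘ h(c)) ∘ f(d ∘ d ∘ (a ∘ c), f(a, b, d), g(c, a)) ∘ (h(c) ∘ h(f(c, a, d)))))  →  h(f(g(b ∘ b ∘ b ∘ c ∘ d ∘ d ∘ d, a ∘ b ∘ c ∘ c ∘ f(a, a, d) ∘ f(c, a, a) ∘ g(b, b)), g(g(d ∘ d, b ∘ c ∘ d ∘ d), a ∘ a ∘ c ∘ g(b, c)), f(a ∘ c ∘ d ∘ d, f(a, b, d), g(c, a)) ∘ h(c) ∘ h(c) ∘ h(f(c, a, d)) ∘ h(h(c))))
  Inside:  h(h(b ∘ g(d ∘ a, c) ∘ c ∘ d ∘ g(b, a) ∘ b))  →  h(h(b ∘ b ∘ c ∘ d ∘ g(a ∘ d, c) ∘ g(b, a)))
  Sort:  c ∘ h(f(g(b ∘ b ∘ b ∘ c ∘ d ∘ d ∘ d, a ∘ b ∘ c ∘ c ∘ f(a, a, d) ∘ f(c, a, a) ∘ g(b, b)), g(g(d ∘ d, b ∘ c ∘ d ∘ d), a ∘ a ∘ c ∘ g(b, c)), f(a ∘ c ∘ d ∘ d, f(a, b, d), g(c, a)) ∘ h(c) ∘ h(c) ∘ h(f(c, a, d)) ∘ h(h(c)))) ∘ h(h(b ∘ b ∘ c ∘ d ∘ g(a ∘ d, c) ∘ g(b, a)))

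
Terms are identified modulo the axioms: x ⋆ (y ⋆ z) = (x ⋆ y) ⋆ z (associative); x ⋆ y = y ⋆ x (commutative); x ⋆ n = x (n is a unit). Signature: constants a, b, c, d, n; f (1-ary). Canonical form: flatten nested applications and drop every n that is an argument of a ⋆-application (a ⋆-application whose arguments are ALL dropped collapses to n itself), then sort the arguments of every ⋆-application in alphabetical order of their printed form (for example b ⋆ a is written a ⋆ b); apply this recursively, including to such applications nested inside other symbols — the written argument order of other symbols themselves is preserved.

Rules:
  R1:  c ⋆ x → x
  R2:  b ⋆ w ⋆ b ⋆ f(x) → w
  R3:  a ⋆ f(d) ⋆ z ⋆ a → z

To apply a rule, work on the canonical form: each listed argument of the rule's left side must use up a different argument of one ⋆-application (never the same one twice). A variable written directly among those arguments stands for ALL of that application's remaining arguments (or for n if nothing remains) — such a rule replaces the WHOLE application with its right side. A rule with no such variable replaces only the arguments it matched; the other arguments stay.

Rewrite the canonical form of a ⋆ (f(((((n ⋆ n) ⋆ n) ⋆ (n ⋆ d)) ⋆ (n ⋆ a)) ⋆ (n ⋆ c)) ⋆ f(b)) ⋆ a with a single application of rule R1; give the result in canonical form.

Canonical form:  a ⋆ a ⋆ f(a ⋆ c ⋆ d) ⋆ f(b)
Apply R1:  consuming c;  x := a ⋆ d
The extension variable absorbs all remaining arguments, so the whole application is rewritten.
Result:  a ⋆ a ⋆ f(a ⋆ d) ⋆ f(b)

Answer: a ⋆ a ⋆ f(a ⋆ d) ⋆ f(b)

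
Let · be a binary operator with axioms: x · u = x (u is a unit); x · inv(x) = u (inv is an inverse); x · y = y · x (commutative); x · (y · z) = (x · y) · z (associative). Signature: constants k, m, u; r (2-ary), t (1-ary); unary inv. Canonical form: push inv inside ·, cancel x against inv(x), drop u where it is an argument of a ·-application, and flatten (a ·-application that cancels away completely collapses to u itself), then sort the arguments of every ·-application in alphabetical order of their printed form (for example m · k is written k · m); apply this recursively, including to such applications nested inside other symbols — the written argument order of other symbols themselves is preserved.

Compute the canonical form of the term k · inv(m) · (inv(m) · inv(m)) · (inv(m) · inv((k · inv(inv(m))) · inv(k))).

Answer: inv(m) · inv(m) · inv(m) · inv(m) · inv(m) · k

Derivation:
Push inv inside:  distribute inv over · and collapse double inv
Collect terms:  k · inv(m) · inv(m) · inv(m) · inv(m) · inv(m)
Order the arguments:  inv(m) · inv(m) · inv(m) · inv(m) · inv(m) · k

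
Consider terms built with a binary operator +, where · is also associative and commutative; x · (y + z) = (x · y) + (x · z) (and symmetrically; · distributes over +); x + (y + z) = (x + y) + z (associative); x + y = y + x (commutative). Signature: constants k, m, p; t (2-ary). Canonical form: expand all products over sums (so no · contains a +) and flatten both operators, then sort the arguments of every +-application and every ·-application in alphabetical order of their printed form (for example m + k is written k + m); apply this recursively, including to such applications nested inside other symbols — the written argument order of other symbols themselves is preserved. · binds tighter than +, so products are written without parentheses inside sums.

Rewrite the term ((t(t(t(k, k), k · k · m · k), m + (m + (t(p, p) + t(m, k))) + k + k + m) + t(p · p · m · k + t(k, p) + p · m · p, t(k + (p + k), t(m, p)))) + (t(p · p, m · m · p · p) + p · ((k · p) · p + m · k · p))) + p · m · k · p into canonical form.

Expand:  t(t(t(k, k), k · k · k · m), k + k + m + m + m + t(m, k) + t(p, p)) + t(k · m · p · p + m · p · p + t(k, p), t(k + k + p, t(m, p))) + t(p · p, m · m · p · p) + k · p · p · p + k · m · p · p + k · m · p · p
Sort:  k · m · p · p + k · m · p · p + k · p · p · p + t(k · m · p · p + m · p · p + t(k, p), t(k + k + p, t(m, p))) + t(p · p, m · m · p · p) + t(t(t(k, k), k · k · k · m), k + k + m + m + m + t(m, k) + t(p, p))

Answer: k · m · p · p + k · m · p · p + k · p · p · p + t(k · m · p · p + m · p · p + t(k, p), t(k + k + p, t(m, p))) + t(p · p, m · m · p · p) + t(t(t(k, k), k · k · k · m), k + k + m + m + m + t(m, k) + t(p, p))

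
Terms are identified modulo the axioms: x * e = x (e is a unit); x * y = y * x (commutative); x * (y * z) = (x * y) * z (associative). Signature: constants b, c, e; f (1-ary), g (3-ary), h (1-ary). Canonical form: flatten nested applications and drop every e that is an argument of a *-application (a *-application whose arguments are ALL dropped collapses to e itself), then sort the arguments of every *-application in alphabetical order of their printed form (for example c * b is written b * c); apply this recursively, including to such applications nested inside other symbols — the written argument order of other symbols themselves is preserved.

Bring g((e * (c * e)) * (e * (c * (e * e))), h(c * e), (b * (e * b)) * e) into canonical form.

Focus inside:  (e * (c * e)) * (e * (c * (e * e)))
Flatten:  e * c * e * e * c * e * e
Unit:  drop e (×5)
Order the arguments:  c * c
Reassemble:  g(c * c, h(c), b * b)

Answer: g(c * c, h(c), b * b)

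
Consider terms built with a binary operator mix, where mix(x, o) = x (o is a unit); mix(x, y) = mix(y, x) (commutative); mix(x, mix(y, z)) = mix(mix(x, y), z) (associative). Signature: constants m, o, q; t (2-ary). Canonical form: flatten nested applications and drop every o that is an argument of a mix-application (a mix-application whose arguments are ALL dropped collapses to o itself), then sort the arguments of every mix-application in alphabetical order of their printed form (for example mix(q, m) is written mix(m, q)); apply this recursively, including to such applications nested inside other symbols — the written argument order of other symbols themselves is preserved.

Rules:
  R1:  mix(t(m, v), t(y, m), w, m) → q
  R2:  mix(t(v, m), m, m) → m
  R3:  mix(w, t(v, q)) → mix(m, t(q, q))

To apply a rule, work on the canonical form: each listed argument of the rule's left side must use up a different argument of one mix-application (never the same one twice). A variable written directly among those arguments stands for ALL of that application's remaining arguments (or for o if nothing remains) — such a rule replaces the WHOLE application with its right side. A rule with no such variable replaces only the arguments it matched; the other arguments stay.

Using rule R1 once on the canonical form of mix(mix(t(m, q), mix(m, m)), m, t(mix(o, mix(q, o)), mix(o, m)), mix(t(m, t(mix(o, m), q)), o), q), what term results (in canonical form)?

Canonical form:  mix(m, m, m, q, t(m, q), t(m, t(m, q)), t(q, m))
R1 matches:  uses m, t(m, q), t(q, m);  v := q, w := mix(m, m, q, t(m, t(m, q))), y := q
The extension variable absorbs all remaining arguments, so the whole application is rewritten.
Result:  q

Answer: q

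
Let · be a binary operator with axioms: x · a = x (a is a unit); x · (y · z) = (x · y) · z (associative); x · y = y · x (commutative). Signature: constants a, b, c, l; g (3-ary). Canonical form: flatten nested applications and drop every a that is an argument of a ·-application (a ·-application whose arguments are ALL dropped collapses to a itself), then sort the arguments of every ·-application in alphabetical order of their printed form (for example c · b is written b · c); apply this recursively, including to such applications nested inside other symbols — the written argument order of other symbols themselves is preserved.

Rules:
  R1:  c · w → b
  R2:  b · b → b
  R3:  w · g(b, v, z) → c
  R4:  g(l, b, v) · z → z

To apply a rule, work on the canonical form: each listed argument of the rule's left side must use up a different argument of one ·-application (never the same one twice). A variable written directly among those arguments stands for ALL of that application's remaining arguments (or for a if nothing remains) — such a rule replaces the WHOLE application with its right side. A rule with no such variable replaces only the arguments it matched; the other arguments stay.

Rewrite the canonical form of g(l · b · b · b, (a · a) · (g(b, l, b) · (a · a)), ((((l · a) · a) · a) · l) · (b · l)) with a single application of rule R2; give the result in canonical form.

Answer: g(b · b · l, g(b, l, b), b · l · l · l)

Derivation:
Canonical form:  g(b · b · b · l, g(b, l, b), b · l · l · l)
Match R2:  consume b, b
Giving:  g(b · b · l, g(b, l, b), b · l · l · l)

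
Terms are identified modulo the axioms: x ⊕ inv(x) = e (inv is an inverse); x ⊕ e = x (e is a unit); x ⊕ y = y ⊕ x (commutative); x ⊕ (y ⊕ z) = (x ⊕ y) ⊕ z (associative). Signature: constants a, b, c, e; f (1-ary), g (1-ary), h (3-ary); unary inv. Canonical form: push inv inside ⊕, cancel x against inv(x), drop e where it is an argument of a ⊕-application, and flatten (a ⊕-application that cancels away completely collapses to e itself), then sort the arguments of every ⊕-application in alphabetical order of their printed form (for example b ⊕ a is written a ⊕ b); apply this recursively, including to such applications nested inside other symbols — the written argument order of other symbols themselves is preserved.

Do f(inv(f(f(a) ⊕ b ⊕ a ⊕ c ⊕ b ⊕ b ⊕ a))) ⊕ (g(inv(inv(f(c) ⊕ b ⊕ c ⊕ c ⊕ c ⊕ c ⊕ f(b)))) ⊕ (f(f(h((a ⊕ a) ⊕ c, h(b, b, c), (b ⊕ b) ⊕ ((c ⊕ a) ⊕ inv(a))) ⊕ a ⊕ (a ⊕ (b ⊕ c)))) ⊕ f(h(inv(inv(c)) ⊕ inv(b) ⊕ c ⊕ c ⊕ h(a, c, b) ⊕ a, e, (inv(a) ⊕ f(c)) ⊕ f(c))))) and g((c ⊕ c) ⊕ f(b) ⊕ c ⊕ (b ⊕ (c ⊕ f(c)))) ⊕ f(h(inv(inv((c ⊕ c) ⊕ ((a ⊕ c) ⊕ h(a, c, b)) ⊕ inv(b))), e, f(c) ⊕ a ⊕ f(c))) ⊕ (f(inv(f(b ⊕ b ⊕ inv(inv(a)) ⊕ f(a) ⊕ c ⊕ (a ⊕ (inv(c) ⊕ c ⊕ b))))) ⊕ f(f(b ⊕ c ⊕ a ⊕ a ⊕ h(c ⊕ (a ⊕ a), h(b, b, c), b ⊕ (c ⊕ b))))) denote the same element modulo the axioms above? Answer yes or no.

Answer: no — f(f(a ⊕ a ⊕ b ⊕ c ⊕ h(a ⊕ a ⊕ c, h(b, b, c), b ⊕ b ⊕ c))) ⊕ f(h(a ⊕ c ⊕ c ⊕ c ⊕ h(a, c, b) ⊕ inv(b), e, f(c) ⊕ f(c) ⊕ inv(a))) ⊕ f(inv(f(a ⊕ a ⊕ b ⊕ b ⊕ b ⊕ c ⊕ f(a)))) ⊕ g(b ⊕ c ⊕ c ⊕ c ⊕ c ⊕ f(b) ⊕ f(c)) vs f(f(a ⊕ a ⊕ b ⊕ c ⊕ h(a ⊕ a ⊕ c, h(b, b, c), b ⊕ b ⊕ c))) ⊕ f(h(a ⊕ c ⊕ c ⊕ c ⊕ h(a, c, b) ⊕ inv(b), e, a ⊕ f(c) ⊕ f(c))) ⊕ f(inv(f(a ⊕ a ⊕ b ⊕ b ⊕ b ⊕ c ⊕ f(a)))) ⊕ g(b ⊕ c ⊕ c ⊕ c ⊕ c ⊕ f(b) ⊕ f(c))

Derivation:
Left:  f(inv(f(f(a) ⊕ b ⊕ a ⊕ c ⊕ b ⊕ b ⊕ a))) ⊕ (g(inv(inv(f(c) ⊕ b ⊕ c ⊕ c ⊕ c ⊕ c ⊕ f(b)))) ⊕ (f(f(h((a ⊕ a) ⊕ c, h(b, b, c), (b ⊕ b) ⊕ ((c ⊕ a) ⊕ inv(a))) ⊕ a ⊕ (a ⊕ (b ⊕ c)))) ⊕ f(h(inv(inv(c)) ⊕ inv(b) ⊕ c ⊕ c ⊕ h(a, c, b) ⊕ a, e, (inv(a) ⊕ f(c)) ⊕ f(c)))))
  Push inv inside:  distribute inv over ⊕ and collapse double inv
  Collect:  f(inv(f(a ⊕ a ⊕ b ⊕ b ⊕ b ⊕ c ⊕ f(a)))) ⊕ g(b ⊕ c ⊕ c ⊕ c ⊕ c ⊕ f(b) ⊕ f(c)) ⊕ f(f(a ⊕ a ⊕ b ⊕ c ⊕ h(a ⊕ a ⊕ c, h(b, b, c), b ⊕ b ⊕ c))) ⊕ f(h(a ⊕ c ⊕ c ⊕ c ⊕ h(a, c, b) ⊕ inv(b), e, f(c) ⊕ f(c) ⊕ inv(a)))
  Order the arguments:  f(f(a ⊕ a ⊕ b ⊕ c ⊕ h(a ⊕ a ⊕ c, h(b, b, c), b ⊕ b ⊕ c))) ⊕ f(h(a ⊕ c ⊕ c ⊕ c ⊕ h(a, c, b) ⊕ inv(b), e, f(c) ⊕ f(c) ⊕ inv(a))) ⊕ f(inv(f(a ⊕ a ⊕ b ⊕ b ⊕ b ⊕ c ⊕ f(a)))) ⊕ g(b ⊕ c ⊕ c ⊕ c ⊕ c ⊕ f(b) ⊕ f(c))
Right:  g((c ⊕ c) ⊕ f(b) ⊕ c ⊕ (b ⊕ (c ⊕ f(c)))) ⊕ f(h(inv(inv((c ⊕ c) ⊕ ((a ⊕ c) ⊕ h(a, c, b)) ⊕ inv(b))), e, f(c) ⊕ a ⊕ f(c))) ⊕ (f(inv(f(b ⊕ b ⊕ inv(inv(a)) ⊕ f(a) ⊕ c ⊕ (a ⊕ (inv(c) ⊕ c ⊕ b))))) ⊕ f(f(b ⊕ c ⊕ a ⊕ a ⊕ h(c ⊕ (a ⊕ a), h(b, b, c), b ⊕ (c ⊕ b)))))
  Push inv inside:  distribute inv over ⊕ and collapse double inv
  Collect terms:  g(b ⊕ c ⊕ c ⊕ c ⊕ c ⊕ f(b) ⊕ f(c)) ⊕ f(h(a ⊕ c ⊕ c ⊕ c ⊕ h(a, c, b) ⊕ inv(b), e, a ⊕ f(c) ⊕ f(c))) ⊕ f(inv(f(a ⊕ a ⊕ b ⊕ b ⊕ b ⊕ c ⊕ f(a)))) ⊕ f(f(a ⊕ a ⊕ b ⊕ c ⊕ h(a ⊕ a ⊕ c, h(b, b, c), b ⊕ b ⊕ c)))
  Sort:  f(f(a ⊕ a ⊕ b ⊕ c ⊕ h(a ⊕ a ⊕ c, h(b, b, c), b ⊕ b ⊕ c))) ⊕ f(h(a ⊕ c ⊕ c ⊕ c ⊕ h(a, c, b) ⊕ inv(b), e, a ⊕ f(c) ⊕ f(c))) ⊕ f(inv(f(a ⊕ a ⊕ b ⊕ b ⊕ b ⊕ c ⊕ f(a)))) ⊕ g(b ⊕ c ⊕ c ⊕ c ⊕ c ⊕ f(b) ⊕ f(c))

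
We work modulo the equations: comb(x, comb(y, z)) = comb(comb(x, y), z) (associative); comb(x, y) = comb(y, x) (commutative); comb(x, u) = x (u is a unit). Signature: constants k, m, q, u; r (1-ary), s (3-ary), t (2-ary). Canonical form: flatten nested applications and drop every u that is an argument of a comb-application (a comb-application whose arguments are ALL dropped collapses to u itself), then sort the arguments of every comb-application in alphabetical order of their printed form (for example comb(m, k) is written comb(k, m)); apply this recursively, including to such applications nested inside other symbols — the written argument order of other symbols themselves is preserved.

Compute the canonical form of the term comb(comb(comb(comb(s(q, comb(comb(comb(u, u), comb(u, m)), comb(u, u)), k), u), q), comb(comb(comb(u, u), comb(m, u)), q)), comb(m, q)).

Answer: comb(m, m, q, q, q, s(q, m, k))

Derivation:
Merge nested applications:  comb(s(q, comb(comb(comb(u, u), comb(u, m)), comb(u, u)), k), u, q, u, u, m, u, q, m, q)
Inside:  s(q, comb(comb(comb(u, u), comb(u, m)), comb(u, u)), k)  →  s(q, m, k)
Units out:  drop u (×4)
Sort arguments:  comb(m, m, q, q, q, s(q, m, k))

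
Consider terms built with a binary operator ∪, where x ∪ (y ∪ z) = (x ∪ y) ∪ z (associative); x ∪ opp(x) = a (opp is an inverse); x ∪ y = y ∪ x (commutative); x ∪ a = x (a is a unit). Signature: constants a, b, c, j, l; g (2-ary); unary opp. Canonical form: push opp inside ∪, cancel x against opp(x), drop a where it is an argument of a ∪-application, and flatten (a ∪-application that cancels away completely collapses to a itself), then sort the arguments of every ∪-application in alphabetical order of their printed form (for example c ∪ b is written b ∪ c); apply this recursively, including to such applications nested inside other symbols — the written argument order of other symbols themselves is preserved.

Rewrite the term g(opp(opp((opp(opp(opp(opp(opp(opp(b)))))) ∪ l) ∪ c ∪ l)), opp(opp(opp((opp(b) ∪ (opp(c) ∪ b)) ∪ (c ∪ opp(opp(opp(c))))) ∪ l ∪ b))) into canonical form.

Focus inside:  opp((opp(b) ∪ (opp(c) ∪ b)) ∪ (c ∪ opp(opp(opp(c))))) ∪ l ∪ b
Push opp inside:  distribute opp over ∪ and collapse double opp
Combine occurrences:  b ∪ c ∪ l
Put back:  g(b ∪ c ∪ l ∪ l, b ∪ c ∪ l)

Answer: g(b ∪ c ∪ l ∪ l, b ∪ c ∪ l)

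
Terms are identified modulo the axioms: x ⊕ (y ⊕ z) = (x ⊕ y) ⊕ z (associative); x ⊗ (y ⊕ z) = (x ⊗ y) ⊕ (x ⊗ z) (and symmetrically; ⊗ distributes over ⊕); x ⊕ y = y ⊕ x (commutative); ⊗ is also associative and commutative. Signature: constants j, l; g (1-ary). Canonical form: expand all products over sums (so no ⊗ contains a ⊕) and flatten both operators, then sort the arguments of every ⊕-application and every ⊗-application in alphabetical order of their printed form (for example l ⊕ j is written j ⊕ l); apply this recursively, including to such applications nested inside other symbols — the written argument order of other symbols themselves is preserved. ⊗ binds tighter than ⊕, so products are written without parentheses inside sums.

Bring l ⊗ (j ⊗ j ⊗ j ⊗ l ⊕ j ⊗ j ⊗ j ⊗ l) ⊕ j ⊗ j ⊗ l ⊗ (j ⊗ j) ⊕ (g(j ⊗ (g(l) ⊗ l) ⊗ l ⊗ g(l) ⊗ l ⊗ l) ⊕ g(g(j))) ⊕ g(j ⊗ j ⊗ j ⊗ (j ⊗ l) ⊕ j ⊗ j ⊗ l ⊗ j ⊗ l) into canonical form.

Answer: g(g(j)) ⊕ g(g(l) ⊗ g(l) ⊗ j ⊗ l ⊗ l ⊗ l ⊗ l) ⊕ g(j ⊗ j ⊗ j ⊗ j ⊗ l ⊕ j ⊗ j ⊗ j ⊗ l ⊗ l) ⊕ j ⊗ j ⊗ j ⊗ j ⊗ l ⊕ j ⊗ j ⊗ j ⊗ l ⊗ l ⊕ j ⊗ j ⊗ j ⊗ l ⊗ l

Derivation:
Expand products over sums:  j ⊗ j ⊗ j ⊗ l ⊗ l ⊕ j ⊗ j ⊗ j ⊗ l ⊗ l ⊕ j ⊗ j ⊗ j ⊗ j ⊗ l ⊕ g(g(l) ⊗ g(l) ⊗ j ⊗ l ⊗ l ⊗ l ⊗ l) ⊕ g(g(j)) ⊕ g(j ⊗ j ⊗ j ⊗ j ⊗ l ⊕ j ⊗ j ⊗ j ⊗ l ⊗ l)
Order the arguments:  g(g(j)) ⊕ g(g(l) ⊗ g(l) ⊗ j ⊗ l ⊗ l ⊗ l ⊗ l) ⊕ g(j ⊗ j ⊗ j ⊗ j ⊗ l ⊕ j ⊗ j ⊗ j ⊗ l ⊗ l) ⊕ j ⊗ j ⊗ j ⊗ j ⊗ l ⊕ j ⊗ j ⊗ j ⊗ l ⊗ l ⊕ j ⊗ j ⊗ j ⊗ l ⊗ l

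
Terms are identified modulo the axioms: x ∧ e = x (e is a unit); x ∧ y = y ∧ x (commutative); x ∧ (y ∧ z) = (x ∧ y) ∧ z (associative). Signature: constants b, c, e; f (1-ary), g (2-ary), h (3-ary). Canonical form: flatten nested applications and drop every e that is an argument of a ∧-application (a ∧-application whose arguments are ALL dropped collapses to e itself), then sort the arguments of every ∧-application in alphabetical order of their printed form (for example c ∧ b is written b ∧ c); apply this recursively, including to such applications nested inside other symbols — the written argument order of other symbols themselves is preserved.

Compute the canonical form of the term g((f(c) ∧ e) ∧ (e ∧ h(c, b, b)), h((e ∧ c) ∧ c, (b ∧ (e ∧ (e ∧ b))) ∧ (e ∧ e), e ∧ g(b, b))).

Descend into:  (b ∧ (e ∧ (e ∧ b))) ∧ (e ∧ e)
Flatten:  b ∧ e ∧ e ∧ b ∧ e ∧ e
Units out:  drop e (×4)
Order the arguments:  b ∧ b
Put back:  g(f(c) ∧ h(c, b, b), h(c ∧ c, b ∧ b, g(b, b)))

Answer: g(f(c) ∧ h(c, b, b), h(c ∧ c, b ∧ b, g(b, b)))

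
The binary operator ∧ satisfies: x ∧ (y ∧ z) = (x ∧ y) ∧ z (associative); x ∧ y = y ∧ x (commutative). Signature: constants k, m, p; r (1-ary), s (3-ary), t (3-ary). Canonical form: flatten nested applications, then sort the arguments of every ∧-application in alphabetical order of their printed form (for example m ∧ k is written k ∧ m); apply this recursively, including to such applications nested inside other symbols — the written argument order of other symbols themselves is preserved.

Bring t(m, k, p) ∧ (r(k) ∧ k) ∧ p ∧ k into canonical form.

Answer: k ∧ k ∧ p ∧ r(k) ∧ t(m, k, p)

Derivation:
Flatten:  t(m, k, p) ∧ r(k) ∧ k ∧ p ∧ k
Order the arguments:  k ∧ k ∧ p ∧ r(k) ∧ t(m, k, p)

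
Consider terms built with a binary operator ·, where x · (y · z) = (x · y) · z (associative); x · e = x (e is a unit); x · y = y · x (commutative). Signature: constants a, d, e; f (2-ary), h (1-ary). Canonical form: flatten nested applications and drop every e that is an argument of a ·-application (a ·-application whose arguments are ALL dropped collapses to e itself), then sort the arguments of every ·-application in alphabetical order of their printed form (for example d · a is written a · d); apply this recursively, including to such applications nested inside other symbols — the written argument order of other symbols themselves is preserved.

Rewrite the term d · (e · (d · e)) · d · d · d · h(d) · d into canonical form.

Flatten:  d · e · d · e · d · d · d · h(d) · d
Unit:  drop e (×2)
Order the arguments:  d · d · d · d · d · d · h(d)

Answer: d · d · d · d · d · d · h(d)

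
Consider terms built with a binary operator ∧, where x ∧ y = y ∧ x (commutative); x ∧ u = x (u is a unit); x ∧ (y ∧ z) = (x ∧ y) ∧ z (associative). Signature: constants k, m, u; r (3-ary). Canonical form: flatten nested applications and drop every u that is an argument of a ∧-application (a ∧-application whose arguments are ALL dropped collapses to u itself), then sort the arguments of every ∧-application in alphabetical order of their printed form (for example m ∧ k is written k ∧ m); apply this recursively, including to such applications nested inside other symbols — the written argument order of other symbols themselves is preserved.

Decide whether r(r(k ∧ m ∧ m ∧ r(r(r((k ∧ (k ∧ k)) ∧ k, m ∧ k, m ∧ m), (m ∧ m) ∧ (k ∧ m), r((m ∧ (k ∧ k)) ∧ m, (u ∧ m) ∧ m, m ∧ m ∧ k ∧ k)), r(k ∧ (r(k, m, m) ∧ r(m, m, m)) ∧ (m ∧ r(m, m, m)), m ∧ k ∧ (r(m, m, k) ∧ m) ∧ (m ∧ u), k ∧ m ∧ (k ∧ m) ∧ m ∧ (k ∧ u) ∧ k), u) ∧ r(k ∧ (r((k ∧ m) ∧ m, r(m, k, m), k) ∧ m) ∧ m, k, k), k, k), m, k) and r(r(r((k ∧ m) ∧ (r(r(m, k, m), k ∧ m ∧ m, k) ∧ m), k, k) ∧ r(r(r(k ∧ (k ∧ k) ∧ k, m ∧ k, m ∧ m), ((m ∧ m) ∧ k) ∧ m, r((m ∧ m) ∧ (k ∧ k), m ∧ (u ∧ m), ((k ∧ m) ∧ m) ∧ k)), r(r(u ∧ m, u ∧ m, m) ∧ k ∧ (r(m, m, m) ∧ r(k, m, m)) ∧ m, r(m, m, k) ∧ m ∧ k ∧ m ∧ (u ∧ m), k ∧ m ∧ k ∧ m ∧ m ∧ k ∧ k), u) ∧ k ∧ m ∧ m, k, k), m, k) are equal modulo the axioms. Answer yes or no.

Left:  r(r(k ∧ m ∧ m ∧ r(r(r((k ∧ (k ∧ k)) ∧ k, m ∧ k, m ∧ m), (m ∧ m) ∧ (k ∧ m), r((m ∧ (k ∧ k)) ∧ m, (u ∧ m) ∧ m, m ∧ m ∧ k ∧ k)), r(k ∧ (r(k, m, m) ∧ r(m, m, m)) ∧ (m ∧ r(m, m, m)), m ∧ k ∧ (r(m, m, k) ∧ m) ∧ (m ∧ u), k ∧ m ∧ (k ∧ m) ∧ m ∧ (k ∧ u) ∧ k), u) ∧ r(k ∧ (r((k ∧ m) ∧ m, r(m, k, m), k) ∧ m) ∧ m, k, k), k, k), m, k)
  Work inside:  k ∧ m ∧ m ∧ r(r(r((k ∧ (k ∧ k)) ∧ k, m ∧ k, m ∧ m), (m ∧ m) ∧ (k ∧ m), r((m ∧ (k ∧ k)) ∧ m, (u ∧ m) ∧ m, m ∧ m ∧ k ∧ k)), r(k ∧ (r(k, m, m) ∧ r(m, m, m)) ∧ (m ∧ r(m, m, m)), m ∧ k ∧ (r(m, m, k) ∧ m) ∧ (m ∧ u), k ∧ m ∧ (k ∧ m) ∧ m ∧ (k ∧ u) ∧ k), u) ∧ r(k ∧ (r((k ∧ m) ∧ m, r(m, k, m), k) ∧ m) ∧ m, k, k)
  Simplify inside:  r(r(r((k ∧ (k ∧ k)) ∧ k, m ∧ k, m ∧ m), (m ∧ m) ∧ (k ∧ m), r((m ∧ (k ∧ k)) ∧ m, (u ∧ m) ∧ m, m ∧ m ∧ k ∧ k)), r(k ∧ (r(k, m, m) ∧ r(m, m, m)) ∧ (m ∧ r(m, m, m)), m ∧ k ∧ (r(m, m, k) ∧ m) ∧ (m ∧ u), k ∧ m ∧ (k ∧ m) ∧ m ∧ (k ∧ u) ∧ k), u)  →  r(r(r(k ∧ k ∧ k ∧ k, k ∧ m, m ∧ m), k ∧ m ∧ m ∧ m, r(k ∧ k ∧ m ∧ m, m ∧ m, k ∧ k ∧ m ∧ m)), r(k ∧ m ∧ r(k, m, m) ∧ r(m, m, m) ∧ r(m, m, m), k ∧ m ∧ m ∧ m ∧ r(m, m, k), k ∧ k ∧ k ∧ k ∧ m ∧ m ∧ m), u)
  Inside:  r(k ∧ (r((k ∧ m) ∧ m, r(m, k, m), k) ∧ m) ∧ m, k, k)  →  r(k ∧ m ∧ m ∧ r(k ∧ m ∧ m, r(m, k, m), k), k, k)
  Sort:  k ∧ m ∧ m ∧ r(k ∧ m ∧ m ∧ r(k ∧ m ∧ m, r(m, k, m), k), k, k) ∧ r(r(r(k ∧ k ∧ k ∧ k, k ∧ m, m ∧ m), k ∧ m ∧ m ∧ m, r(k ∧ k ∧ m ∧ m, m ∧ m, k ∧ k ∧ m ∧ m)), r(k ∧ m ∧ r(k, m, m) ∧ r(m, m, m) ∧ r(m, m, m), k ∧ m ∧ m ∧ m ∧ r(m, m, k), k ∧ k ∧ k ∧ k ∧ m ∧ m ∧ m), u)
  Reassemble:  r(r(k ∧ m ∧ m ∧ r(k ∧ m ∧ m ∧ r(k ∧ m ∧ m, r(m, k, m), k), k, k) ∧ r(r(r(k ∧ k ∧ k ∧ k, k ∧ m, m ∧ m), k ∧ m ∧ m ∧ m, r(k ∧ k ∧ m ∧ m, m ∧ m, k ∧ k ∧ m ∧ m)), r(k ∧ m ∧ r(k, m, m) ∧ r(m, m, m) ∧ r(m, m, m), k ∧ m ∧ m ∧ m ∧ r(m, m, k), k ∧ k ∧ k ∧ k ∧ m ∧ m ∧ m), u), k, k), m, k)
Right:  r(r(r((k ∧ m) ∧ (r(r(m, k, m), k ∧ m ∧ m, k) ∧ m), k, k) ∧ r(r(r(k ∧ (k ∧ k) ∧ k, m ∧ k, m ∧ m), ((m ∧ m) ∧ k) ∧ m, r((m ∧ m) ∧ (k ∧ k), m ∧ (u ∧ m), ((k ∧ m) ∧ m) ∧ k)), r(r(u ∧ m, u ∧ m, m) ∧ k ∧ (r(m, m, m) ∧ r(k, m, m)) ∧ m, r(m, m, k) ∧ m ∧ k ∧ m ∧ (u ∧ m), k ∧ m ∧ k ∧ m ∧ m ∧ k ∧ k), u) ∧ k ∧ m ∧ m, k, k), m, k)
  Work inside:  r((k ∧ m) ∧ (r(r(m, k, m), k ∧ m ∧ m, k) ∧ m), k, k) ∧ r(r(r(k ∧ (k ∧ k) ∧ k, m ∧ k, m ∧ m), ((m ∧ m) ∧ k) ∧ m, r((m ∧ m) ∧ (k ∧ k), m ∧ (u ∧ m), ((k ∧ m) ∧ m) ∧ k)), r(r(u ∧ m, u ∧ m, m) ∧ k ∧ (r(m, m, m) ∧ r(k, m, m)) ∧ m, r(m, m, k) ∧ m ∧ k ∧ m ∧ (u ∧ m), k ∧ m ∧ k ∧ m ∧ m ∧ k ∧ k), u) ∧ k ∧ m ∧ m
  Canonicalize subterm:  r((k ∧ m) ∧ (r(r(m, k, m), k ∧ m ∧ m, k) ∧ m), k, k)  →  r(k ∧ m ∧ m ∧ r(r(m, k, m), k ∧ m ∧ m, k), k, k)
  Inside:  r(r(r(k ∧ (k ∧ k) ∧ k, m ∧ k, m ∧ m), ((m ∧ m) ∧ k) ∧ m, r((m ∧ m) ∧ (k ∧ k), m ∧ (u ∧ m), ((k ∧ m) ∧ m) ∧ k)), r(r(u ∧ m, u ∧ m, m) ∧ k ∧ (r(m, m, m) ∧ r(k, m, m)) ∧ m, r(m, m, k) ∧ m ∧ k ∧ m ∧ (u ∧ m), k ∧ m ∧ k ∧ m ∧ m ∧ k ∧ k), u)  →  r(r(r(k ∧ k ∧ k ∧ k, k ∧ m, m ∧ m), k ∧ m ∧ m ∧ m, r(k ∧ k ∧ m ∧ m, m ∧ m, k ∧ k ∧ m ∧ m)), r(k ∧ m ∧ r(k, m, m) ∧ r(m, m, m) ∧ r(m, m, m), k ∧ m ∧ m ∧ m ∧ r(m, m, k), k ∧ k ∧ k ∧ k ∧ m ∧ m ∧ m), u)
  Sort:  k ∧ m ∧ m ∧ r(k ∧ m ∧ m ∧ r(r(m, k, m), k ∧ m ∧ m, k), k, k) ∧ r(r(r(k ∧ k ∧ k ∧ k, k ∧ m, m ∧ m), k ∧ m ∧ m ∧ m, r(k ∧ k ∧ m ∧ m, m ∧ m, k ∧ k ∧ m ∧ m)), r(k ∧ m ∧ r(k, m, m) ∧ r(m, m, m) ∧ r(m, m, m), k ∧ m ∧ m ∧ m ∧ r(m, m, k), k ∧ k ∧ k ∧ k ∧ m ∧ m ∧ m), u)
  Rebuild:  r(r(k ∧ m ∧ m ∧ r(k ∧ m ∧ m ∧ r(r(m, k, m), k ∧ m ∧ m, k), k, k) ∧ r(r(r(k ∧ k ∧ k ∧ k, k ∧ m, m ∧ m), k ∧ m ∧ m ∧ m, r(k ∧ k ∧ m ∧ m, m ∧ m, k ∧ k ∧ m ∧ m)), r(k ∧ m ∧ r(k, m, m) ∧ r(m, m, m) ∧ r(m, m, m), k ∧ m ∧ m ∧ m ∧ r(m, m, k), k ∧ k ∧ k ∧ k ∧ m ∧ m ∧ m), u), k, k), m, k)

Answer: no — r(r(k ∧ m ∧ m ∧ r(k ∧ m ∧ m ∧ r(k ∧ m ∧ m, r(m, k, m), k), k, k) ∧ r(r(r(k ∧ k ∧ k ∧ k, k ∧ m, m ∧ m), k ∧ m ∧ m ∧ m, r(k ∧ k ∧ m ∧ m, m ∧ m, k ∧ k ∧ m ∧ m)), r(k ∧ m ∧ r(k, m, m) ∧ r(m, m, m) ∧ r(m, m, m), k ∧ m ∧ m ∧ m ∧ r(m, m, k), k ∧ k ∧ k ∧ k ∧ m ∧ m ∧ m), u), k, k), m, k) vs r(r(k ∧ m ∧ m ∧ r(k ∧ m ∧ m ∧ r(r(m, k, m), k ∧ m ∧ m, k), k, k) ∧ r(r(r(k ∧ k ∧ k ∧ k, k ∧ m, m ∧ m), k ∧ m ∧ m ∧ m, r(k ∧ k ∧ m ∧ m, m ∧ m, k ∧ k ∧ m ∧ m)), r(k ∧ m ∧ r(k, m, m) ∧ r(m, m, m) ∧ r(m, m, m), k ∧ m ∧ m ∧ m ∧ r(m, m, k), k ∧ k ∧ k ∧ k ∧ m ∧ m ∧ m), u), k, k), m, k)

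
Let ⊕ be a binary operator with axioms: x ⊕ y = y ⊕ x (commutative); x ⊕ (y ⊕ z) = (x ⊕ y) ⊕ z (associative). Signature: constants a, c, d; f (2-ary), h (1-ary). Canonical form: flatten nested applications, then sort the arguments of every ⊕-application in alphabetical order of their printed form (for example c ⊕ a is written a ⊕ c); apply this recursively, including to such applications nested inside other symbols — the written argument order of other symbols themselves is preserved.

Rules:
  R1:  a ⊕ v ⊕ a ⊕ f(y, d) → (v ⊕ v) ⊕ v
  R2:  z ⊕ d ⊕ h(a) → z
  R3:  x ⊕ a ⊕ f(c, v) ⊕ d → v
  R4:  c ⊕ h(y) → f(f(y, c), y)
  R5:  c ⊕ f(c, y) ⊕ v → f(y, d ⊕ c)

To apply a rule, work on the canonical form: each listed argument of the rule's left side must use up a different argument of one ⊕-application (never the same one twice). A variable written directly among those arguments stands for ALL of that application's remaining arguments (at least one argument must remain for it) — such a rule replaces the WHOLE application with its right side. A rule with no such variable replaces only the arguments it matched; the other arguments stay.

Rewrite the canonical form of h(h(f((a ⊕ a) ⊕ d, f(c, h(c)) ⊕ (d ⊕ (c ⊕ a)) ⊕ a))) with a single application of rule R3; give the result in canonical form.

Canonical form:  h(h(f(a ⊕ a ⊕ d, a ⊕ a ⊕ c ⊕ d ⊕ f(c, h(c)))))
Match R3:  consume a, d, f(c, h(c));  v := h(c), x := a ⊕ c
The extension variable absorbs all remaining arguments, so the whole application is rewritten.
New term:  h(h(f(a ⊕ a ⊕ d, h(c))))

Answer: h(h(f(a ⊕ a ⊕ d, h(c))))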